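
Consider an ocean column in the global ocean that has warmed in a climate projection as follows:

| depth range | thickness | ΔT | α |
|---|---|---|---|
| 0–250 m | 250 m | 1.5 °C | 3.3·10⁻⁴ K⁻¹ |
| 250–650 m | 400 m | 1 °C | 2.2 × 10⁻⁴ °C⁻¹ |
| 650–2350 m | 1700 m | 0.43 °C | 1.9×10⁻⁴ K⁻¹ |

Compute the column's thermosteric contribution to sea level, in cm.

35.1 cm

0–250 m: 1.5 × 3.3×10⁻⁴ × 250 = 0.12375 m
1 × 400 × 2.2×10⁻⁴ = 0.08800 m
Layer 3: 1700 × 1.9×10⁻⁴ × 0.43 = 0.13889 m
Δh = 0.12375 + 0.08800 + 0.13889 = 0.35064 m ≈ 35.1 cm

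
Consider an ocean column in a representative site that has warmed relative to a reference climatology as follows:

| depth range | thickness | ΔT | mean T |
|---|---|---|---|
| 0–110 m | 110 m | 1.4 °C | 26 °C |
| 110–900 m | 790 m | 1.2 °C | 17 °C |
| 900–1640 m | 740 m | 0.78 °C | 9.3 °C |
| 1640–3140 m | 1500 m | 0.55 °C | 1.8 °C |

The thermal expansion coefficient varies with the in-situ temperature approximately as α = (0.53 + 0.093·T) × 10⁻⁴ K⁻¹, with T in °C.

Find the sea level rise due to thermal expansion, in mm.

Layer 1: α = (0.53 + 0.093×26)×10⁻⁴ = 2.948×10⁻⁴ K⁻¹
Layer 2: α = (0.53 + 0.093×17)×10⁻⁴ = 2.111×10⁻⁴ K⁻¹
Layer 3: α = (0.53 + 0.093×9.3)×10⁻⁴ = 1.3949×10⁻⁴ K⁻¹
Layer 4: α = (0.53 + 0.093×1.8)×10⁻⁴ = 0.6974×10⁻⁴ K⁻¹
1.4 × 110 × 2.948×10⁻⁴ = 0.0453992 m
Layer 2: 1.2 × 2.111×10⁻⁴ × 790 = 0.2001228 m
900–1640 m: 0.78 × 740 × 1.3949×10⁻⁴ = 0.080513628 m
1640–3140 m: 0.55 × 1500 × 0.6974×10⁻⁴ = 0.0575355 m
Δh = 0.0453992 + 0.2001228 + 0.080513628 + 0.0575355 = 0.383571128 m

Δh = 384 mm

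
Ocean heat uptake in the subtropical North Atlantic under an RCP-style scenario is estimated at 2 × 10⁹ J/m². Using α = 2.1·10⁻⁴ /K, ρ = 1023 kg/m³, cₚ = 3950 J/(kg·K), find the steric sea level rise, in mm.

Δh = 104 mm

Δh = αQ/(ρcₚ) = 2.1×10⁻⁴ × 2×10⁹ / (1023 × 3950) ≈ 0.10394 m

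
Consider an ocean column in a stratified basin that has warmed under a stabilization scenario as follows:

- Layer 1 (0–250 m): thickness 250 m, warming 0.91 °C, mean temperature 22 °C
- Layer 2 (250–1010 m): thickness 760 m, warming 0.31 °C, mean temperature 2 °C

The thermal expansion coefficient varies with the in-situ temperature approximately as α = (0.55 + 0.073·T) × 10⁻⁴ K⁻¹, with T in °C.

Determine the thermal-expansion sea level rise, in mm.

65.4 mm

Layer 1: α = (0.55 + 0.073×22)×10⁻⁴ = 2.156×10⁻⁴ K⁻¹
Layer 2: α = (0.55 + 0.073×2)×10⁻⁴ = 0.696×10⁻⁴ K⁻¹
0.91 × 250 × 2.156×10⁻⁴ = 0.049049 m
0.31 × 0.696×10⁻⁴ × 760 = 0.01639776 m
Δh = 0.049049 + 0.01639776 = 0.06544676 m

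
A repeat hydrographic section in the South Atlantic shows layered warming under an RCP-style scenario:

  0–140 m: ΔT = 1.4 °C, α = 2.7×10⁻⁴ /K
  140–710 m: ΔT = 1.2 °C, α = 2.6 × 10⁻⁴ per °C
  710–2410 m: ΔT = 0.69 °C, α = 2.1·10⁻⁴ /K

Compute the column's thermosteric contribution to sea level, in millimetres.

Layer 1: 1.4 × 140 × 2.7×10⁻⁴ = 0.05292 m
140–710 m: 2.6×10⁻⁴ × 1.2 × 570 = 0.17784 m
710–2410 m: 0.69 × 2.1×10⁻⁴ × 1700 = 0.24633 m
Δh = 0.05292 + 0.17784 + 0.24633 = 0.47709 m

Δh ≈ 477 mm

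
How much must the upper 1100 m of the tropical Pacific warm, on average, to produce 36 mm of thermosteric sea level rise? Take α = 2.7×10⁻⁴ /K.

ΔT = Δh/(αH) = 0.036 / (2.7×10⁻⁴ × 1100) ≈ 0.1212 K

ΔT ≈ 0.121 K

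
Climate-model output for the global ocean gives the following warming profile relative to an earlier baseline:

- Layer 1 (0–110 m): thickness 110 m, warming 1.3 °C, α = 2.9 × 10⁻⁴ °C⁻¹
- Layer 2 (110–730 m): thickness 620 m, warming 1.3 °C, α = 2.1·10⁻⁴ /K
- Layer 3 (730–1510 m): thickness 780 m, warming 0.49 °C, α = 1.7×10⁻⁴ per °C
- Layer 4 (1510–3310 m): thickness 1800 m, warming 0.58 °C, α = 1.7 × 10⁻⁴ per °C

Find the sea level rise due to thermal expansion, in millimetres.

1.3 × 110 × 2.9×10⁻⁴ = 0.04147 m
2.1×10⁻⁴ × 620 × 1.3 = 0.16926 m
730–1510 m: 780 × 1.7×10⁻⁴ × 0.49 = 0.064974 m
1.7×10⁻⁴ × 1800 × 0.58 = 0.17748 m
Δh = 0.04147 + 0.16926 + 0.064974 + 0.17748 = 0.453184 m

about 450 mm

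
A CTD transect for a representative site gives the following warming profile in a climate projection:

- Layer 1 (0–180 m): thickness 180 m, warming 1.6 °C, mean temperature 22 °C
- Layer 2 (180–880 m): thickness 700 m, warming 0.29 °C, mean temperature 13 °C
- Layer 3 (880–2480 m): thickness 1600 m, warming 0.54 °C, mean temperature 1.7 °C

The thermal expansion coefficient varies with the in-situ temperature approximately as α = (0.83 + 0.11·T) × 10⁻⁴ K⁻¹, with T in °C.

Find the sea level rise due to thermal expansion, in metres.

Layer 1: α = (0.83 + 0.11×22)×10⁻⁴ = 3.25×10⁻⁴ K⁻¹
Layer 2: α = (0.83 + 0.11×13)×10⁻⁴ = 2.26×10⁻⁴ K⁻¹
Layer 3: α = (0.83 + 0.11×1.7)×10⁻⁴ = 1.017×10⁻⁴ K⁻¹
0–180 m: 3.25×10⁻⁴ × 1.6 × 180 = 0.09360 m
Layer 2: 2.26×10⁻⁴ × 0.29 × 700 = 0.045878 m
Layer 3: 0.54 × 1.017×10⁻⁴ × 1600 = 0.0878688 m
Δh = 0.09360 + 0.045878 + 0.0878688 = 0.2273468 m ≈ 0.23 m

Δh = 0.23 m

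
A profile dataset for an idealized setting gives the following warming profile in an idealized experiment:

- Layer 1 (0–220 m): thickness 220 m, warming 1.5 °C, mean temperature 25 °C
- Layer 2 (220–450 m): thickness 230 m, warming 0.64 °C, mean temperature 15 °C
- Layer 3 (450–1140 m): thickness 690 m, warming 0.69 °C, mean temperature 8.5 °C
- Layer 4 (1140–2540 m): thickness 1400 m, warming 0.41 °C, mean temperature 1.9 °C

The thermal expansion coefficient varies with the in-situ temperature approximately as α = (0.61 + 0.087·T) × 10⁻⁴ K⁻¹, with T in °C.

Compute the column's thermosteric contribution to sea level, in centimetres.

Layer 1: α = (0.61 + 0.087×25)×10⁻⁴ = 2.785×10⁻⁴ K⁻¹
Layer 2: α = (0.61 + 0.087×15)×10⁻⁴ = 1.915×10⁻⁴ K⁻¹
Layer 3: α = (0.61 + 0.087×8.5)×10⁻⁴ = 1.3495×10⁻⁴ K⁻¹
Layer 4: α = (0.61 + 0.087×1.9)×10⁻⁴ = 0.7753×10⁻⁴ K⁻¹
0–220 m: 2.785×10⁻⁴ × 220 × 1.5 = 0.091905 m
220–450 m: 0.64 × 1.915×10⁻⁴ × 230 = 0.0281888 m
0.69 × 690 × 1.3495×10⁻⁴ = 0.064249695 m
1140–2540 m: 0.41 × 1400 × 0.7753×10⁻⁴ = 0.04450222 m
Δh = 0.091905 + 0.0281888 + 0.064249695 + 0.04450222 = 0.228845715 m

22.9 cm of thermosteric rise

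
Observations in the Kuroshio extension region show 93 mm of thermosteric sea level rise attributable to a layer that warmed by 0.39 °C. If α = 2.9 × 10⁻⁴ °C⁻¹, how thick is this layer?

H = Δh/(αΔT) = 0.093 / (2.9×10⁻⁴ × 0.39) ≈ 822.3 m

H ≈ 822 m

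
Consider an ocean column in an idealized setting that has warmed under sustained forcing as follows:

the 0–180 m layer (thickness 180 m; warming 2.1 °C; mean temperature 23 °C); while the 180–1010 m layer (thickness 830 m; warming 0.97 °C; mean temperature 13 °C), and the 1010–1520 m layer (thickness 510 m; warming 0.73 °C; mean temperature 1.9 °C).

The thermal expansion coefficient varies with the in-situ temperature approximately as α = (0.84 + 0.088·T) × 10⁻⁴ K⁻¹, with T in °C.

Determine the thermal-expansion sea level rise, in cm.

Layer 1: α = (0.84 + 0.088×23)×10⁻⁴ = 2.864×10⁻⁴ K⁻¹
Layer 2: α = (0.84 + 0.088×13)×10⁻⁴ = 1.984×10⁻⁴ K⁻¹
Layer 3: α = (0.84 + 0.088×1.9)×10⁻⁴ = 1.0072×10⁻⁴ K⁻¹
2.1 × 2.864×10⁻⁴ × 180 = 0.1082592 m
180–1010 m: 1.984×10⁻⁴ × 830 × 0.97 = 0.15973184 m
0.73 × 510 × 1.0072×10⁻⁴ = 0.037498056 m
Δh = 0.1082592 + 0.15973184 + 0.037498056 = 0.305489096 m

30.5 cm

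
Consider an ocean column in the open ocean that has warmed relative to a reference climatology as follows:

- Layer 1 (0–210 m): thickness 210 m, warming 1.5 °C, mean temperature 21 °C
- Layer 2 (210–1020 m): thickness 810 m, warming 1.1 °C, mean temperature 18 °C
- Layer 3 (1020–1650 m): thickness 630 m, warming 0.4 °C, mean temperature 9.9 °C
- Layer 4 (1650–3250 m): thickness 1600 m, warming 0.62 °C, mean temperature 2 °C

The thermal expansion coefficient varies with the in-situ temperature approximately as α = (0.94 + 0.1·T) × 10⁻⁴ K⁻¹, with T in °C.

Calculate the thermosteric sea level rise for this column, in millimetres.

Layer 1: α = (0.94 + 0.1×21)×10⁻⁴ = 3.04×10⁻⁴ K⁻¹
Layer 2: α = (0.94 + 0.1×18)×10⁻⁴ = 2.74×10⁻⁴ K⁻¹
Layer 3: α = (0.94 + 0.1×9.9)×10⁻⁴ = 1.93×10⁻⁴ K⁻¹
Layer 4: α = (0.94 + 0.1×2)×10⁻⁴ = 1.14×10⁻⁴ K⁻¹
Layer 1: 1.5 × 210 × 3.04×10⁻⁴ = 0.09576 m
Layer 2: 810 × 1.1 × 2.74×10⁻⁴ = 0.244134 m
1020–1650 m: 1.93×10⁻⁴ × 0.4 × 630 = 0.048636 m
1650–3250 m: 0.62 × 1600 × 1.14×10⁻⁴ = 0.113088 m
Δh = 0.09576 + 0.244134 + 0.048636 + 0.113088 = 0.501618 m ≈ 502 mm

502 mm of thermosteric rise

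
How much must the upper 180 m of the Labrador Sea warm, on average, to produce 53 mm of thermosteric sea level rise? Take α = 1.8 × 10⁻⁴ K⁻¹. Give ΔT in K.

ΔT = Δh/(αH) = 0.053 / (1.8×10⁻⁴ × 180) ≈ 1.636 K

1.64 K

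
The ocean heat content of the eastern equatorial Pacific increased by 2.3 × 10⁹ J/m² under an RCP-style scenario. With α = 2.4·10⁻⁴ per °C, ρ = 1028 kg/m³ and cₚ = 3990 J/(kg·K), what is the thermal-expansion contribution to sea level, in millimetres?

about 130 mm

Δh = αQ/(ρcₚ) = 2.4×10⁻⁴ × 2.3×10⁹ / (1028 × 3990) ≈ 0.13458 m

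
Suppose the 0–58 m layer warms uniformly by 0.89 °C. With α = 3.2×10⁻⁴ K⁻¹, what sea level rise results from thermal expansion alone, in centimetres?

Δh = αΔT·H = 3.2×10⁻⁴ × 0.89 × 58 = 0.0165184 m

about 1.7 cm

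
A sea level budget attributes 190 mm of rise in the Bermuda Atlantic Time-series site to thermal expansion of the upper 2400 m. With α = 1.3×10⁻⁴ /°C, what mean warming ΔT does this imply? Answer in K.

0.61 K

ΔT = Δh/(αH) = 0.19 / (1.3×10⁻⁴ × 2400) ≈ 0.6090 K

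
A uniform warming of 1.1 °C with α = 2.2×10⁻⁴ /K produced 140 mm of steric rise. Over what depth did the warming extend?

H ≈ 579 m

H = Δh/(αΔT) = 0.14 / (2.2×10⁻⁴ × 1.1) ≈ 578.5 m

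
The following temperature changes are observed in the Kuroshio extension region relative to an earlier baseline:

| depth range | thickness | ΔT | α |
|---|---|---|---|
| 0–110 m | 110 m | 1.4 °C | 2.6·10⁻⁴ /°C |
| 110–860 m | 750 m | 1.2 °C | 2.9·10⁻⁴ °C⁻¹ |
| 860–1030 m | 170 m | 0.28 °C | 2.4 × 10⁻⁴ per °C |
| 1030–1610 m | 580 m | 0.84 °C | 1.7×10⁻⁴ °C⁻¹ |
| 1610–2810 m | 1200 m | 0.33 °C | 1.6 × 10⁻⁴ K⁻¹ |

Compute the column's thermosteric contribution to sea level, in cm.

Layer 1: 2.6×10⁻⁴ × 110 × 1.4 = 0.04004 m
Layer 2: 2.9×10⁻⁴ × 1.2 × 750 = 0.26100 m
860–1030 m: 170 × 2.4×10⁻⁴ × 0.28 = 0.011424 m
0.84 × 1.7×10⁻⁴ × 580 = 0.082824 m
Layer 5: 1200 × 1.6×10⁻⁴ × 0.33 = 0.06336 m
Δh = 0.04004 + 0.26100 + 0.011424 + 0.082824 + 0.06336 = 0.458648 m

45.9 cm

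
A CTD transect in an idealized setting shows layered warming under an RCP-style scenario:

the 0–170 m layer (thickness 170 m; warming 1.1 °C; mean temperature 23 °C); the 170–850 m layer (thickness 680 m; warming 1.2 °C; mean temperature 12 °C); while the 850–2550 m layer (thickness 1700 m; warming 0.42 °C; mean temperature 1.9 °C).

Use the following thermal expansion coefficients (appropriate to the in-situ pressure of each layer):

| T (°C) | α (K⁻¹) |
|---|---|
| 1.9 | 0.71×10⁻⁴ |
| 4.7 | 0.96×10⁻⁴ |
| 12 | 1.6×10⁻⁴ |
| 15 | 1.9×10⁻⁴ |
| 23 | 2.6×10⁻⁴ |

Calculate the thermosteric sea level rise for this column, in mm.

Layer 1 at 23 °C → α = 2.6×10⁻⁴ K⁻¹
Layer 2 at 12 °C → α = 1.6×10⁻⁴ K⁻¹
Layer 3 at 1.9 °C → α = 0.71×10⁻⁴ K⁻¹
1.1 × 170 × 2.6×10⁻⁴ = 0.04862 m
170–850 m: 1.2 × 680 × 1.6×10⁻⁴ = 0.13056 m
850–2550 m: 0.42 × 1700 × 0.71×10⁻⁴ = 0.050694 m
Δh = 0.04862 + 0.13056 + 0.050694 = 0.229874 m

230 mm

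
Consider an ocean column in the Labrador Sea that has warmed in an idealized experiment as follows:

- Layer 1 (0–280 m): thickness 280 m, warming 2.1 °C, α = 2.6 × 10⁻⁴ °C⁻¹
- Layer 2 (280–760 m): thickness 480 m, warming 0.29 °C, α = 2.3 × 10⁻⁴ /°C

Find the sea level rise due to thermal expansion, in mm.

Δh = 180 mm

280 × 2.6×10⁻⁴ × 2.1 = 0.15288 m
Layer 2: 480 × 0.29 × 2.3×10⁻⁴ = 0.032016 m
Δh = 0.15288 + 0.032016 = 0.184896 m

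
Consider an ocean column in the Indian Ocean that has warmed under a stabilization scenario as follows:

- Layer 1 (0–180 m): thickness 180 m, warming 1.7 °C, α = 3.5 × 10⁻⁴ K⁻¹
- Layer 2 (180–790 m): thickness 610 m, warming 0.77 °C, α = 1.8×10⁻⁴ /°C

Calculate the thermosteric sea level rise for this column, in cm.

Δh = 19.2 cm

Layer 1: 3.5×10⁻⁴ × 1.7 × 180 = 0.10710 m
Layer 2: 0.77 × 1.8×10⁻⁴ × 610 = 0.084546 m
Δh = 0.10710 + 0.084546 = 0.191646 m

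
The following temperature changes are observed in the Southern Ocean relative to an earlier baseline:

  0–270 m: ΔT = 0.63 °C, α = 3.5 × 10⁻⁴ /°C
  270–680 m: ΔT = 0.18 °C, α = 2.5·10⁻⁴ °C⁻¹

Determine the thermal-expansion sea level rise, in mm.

about 78 mm

0–270 m: 270 × 0.63 × 3.5×10⁻⁴ = 0.059535 m
270–680 m: 2.5×10⁻⁴ × 410 × 0.18 = 0.01845 m
Δh = 0.059535 + 0.01845 = 0.077985 m ≈ 78 mm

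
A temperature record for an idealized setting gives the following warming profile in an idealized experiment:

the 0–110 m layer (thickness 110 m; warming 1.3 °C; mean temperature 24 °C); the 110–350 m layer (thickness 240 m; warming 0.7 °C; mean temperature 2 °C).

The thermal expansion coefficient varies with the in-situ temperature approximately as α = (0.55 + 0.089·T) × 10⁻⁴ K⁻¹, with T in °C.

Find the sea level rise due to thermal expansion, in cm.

Δh = 5.06 cm

Layer 1: α = (0.55 + 0.089×24)×10⁻⁴ = 2.686×10⁻⁴ K⁻¹
Layer 2: α = (0.55 + 0.089×2)×10⁻⁴ = 0.728×10⁻⁴ K⁻¹
1.3 × 2.686×10⁻⁴ × 110 = 0.0384098 m
Layer 2: 240 × 0.7 × 0.728×10⁻⁴ = 0.0122304 m
Δh = 0.0384098 + 0.0122304 = 0.0506402 m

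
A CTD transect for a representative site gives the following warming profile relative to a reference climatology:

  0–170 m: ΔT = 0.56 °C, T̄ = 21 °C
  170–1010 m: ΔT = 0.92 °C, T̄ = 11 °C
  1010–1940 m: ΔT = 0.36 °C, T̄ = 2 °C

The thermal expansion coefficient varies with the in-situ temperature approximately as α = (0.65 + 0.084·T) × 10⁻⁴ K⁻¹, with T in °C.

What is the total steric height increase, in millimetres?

Δh = 172 mm

Layer 1: α = (0.65 + 0.084×21)×10⁻⁴ = 2.414×10⁻⁴ K⁻¹
Layer 2: α = (0.65 + 0.084×11)×10⁻⁴ = 1.574×10⁻⁴ K⁻¹
Layer 3: α = (0.65 + 0.084×2)×10⁻⁴ = 0.818×10⁻⁴ K⁻¹
0–170 m: 0.56 × 2.414×10⁻⁴ × 170 = 0.02298128 m
0.92 × 840 × 1.574×10⁻⁴ = 0.12163872 m
0.36 × 0.818×10⁻⁴ × 930 = 0.02738664 m
Δh = 0.02298128 + 0.12163872 + 0.02738664 = 0.17200664 m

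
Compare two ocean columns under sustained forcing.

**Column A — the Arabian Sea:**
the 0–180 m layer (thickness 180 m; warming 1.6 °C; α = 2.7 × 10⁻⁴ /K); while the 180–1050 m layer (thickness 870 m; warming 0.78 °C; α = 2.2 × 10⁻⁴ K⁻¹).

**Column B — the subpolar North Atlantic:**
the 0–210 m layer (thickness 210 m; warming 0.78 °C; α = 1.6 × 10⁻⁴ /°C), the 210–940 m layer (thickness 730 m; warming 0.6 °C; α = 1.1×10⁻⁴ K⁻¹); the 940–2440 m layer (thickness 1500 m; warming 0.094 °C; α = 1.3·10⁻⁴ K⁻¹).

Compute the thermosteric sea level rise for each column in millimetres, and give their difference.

A: 230 mm; B: 93 mm; difference 130 mm

A Layer 1: 180 × 2.7×10⁻⁴ × 1.6 = 0.07776 m
A Layer 2: 870 × 2.2×10⁻⁴ × 0.78 = 0.149292 m
A total: 0.227052 m
B 0–210 m: 210 × 0.78 × 1.6×10⁻⁴ = 0.026208 m
B 730 × 1.1×10⁻⁴ × 0.6 = 0.04818 m
B Layer 3: 0.094 × 1500 × 1.3×10⁻⁴ = 0.01833 m
B total: 0.092718 m
Difference: 0.227052 − 0.092718 = 0.134334 m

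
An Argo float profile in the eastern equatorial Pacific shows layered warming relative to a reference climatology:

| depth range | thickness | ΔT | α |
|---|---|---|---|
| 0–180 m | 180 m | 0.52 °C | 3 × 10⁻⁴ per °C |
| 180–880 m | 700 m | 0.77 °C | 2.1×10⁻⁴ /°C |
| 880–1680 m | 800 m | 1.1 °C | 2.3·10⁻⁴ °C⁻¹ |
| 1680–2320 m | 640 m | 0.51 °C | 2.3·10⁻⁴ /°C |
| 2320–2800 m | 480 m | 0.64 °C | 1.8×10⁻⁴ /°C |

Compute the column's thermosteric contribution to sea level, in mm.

474 mm

3×10⁻⁴ × 0.52 × 180 = 0.02808 m
180–880 m: 700 × 2.1×10⁻⁴ × 0.77 = 0.11319 m
880–1680 m: 1.1 × 800 × 2.3×10⁻⁴ = 0.20240 m
1680–2320 m: 640 × 0.51 × 2.3×10⁻⁴ = 0.075072 m
2320–2800 m: 1.8×10⁻⁴ × 480 × 0.64 = 0.055296 m
Δh = 0.02808 + 0.11319 + 0.20240 + 0.075072 + 0.055296 = 0.474038 m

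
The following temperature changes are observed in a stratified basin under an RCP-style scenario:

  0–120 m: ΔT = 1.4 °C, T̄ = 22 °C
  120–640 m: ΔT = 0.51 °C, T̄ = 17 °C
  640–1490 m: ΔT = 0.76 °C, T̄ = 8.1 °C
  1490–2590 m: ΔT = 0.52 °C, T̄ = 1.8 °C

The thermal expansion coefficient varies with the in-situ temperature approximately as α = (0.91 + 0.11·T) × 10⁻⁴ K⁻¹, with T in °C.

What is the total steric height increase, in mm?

309 mm of thermosteric rise

Layer 1: α = (0.91 + 0.11×22)×10⁻⁴ = 3.33×10⁻⁴ K⁻¹
Layer 2: α = (0.91 + 0.11×17)×10⁻⁴ = 2.78×10⁻⁴ K⁻¹
Layer 3: α = (0.91 + 0.11×8.1)×10⁻⁴ = 1.801×10⁻⁴ K⁻¹
Layer 4: α = (0.91 + 0.11×1.8)×10⁻⁴ = 1.108×10⁻⁴ K⁻¹
120 × 3.33×10⁻⁴ × 1.4 = 0.055944 m
Layer 2: 0.51 × 520 × 2.78×10⁻⁴ = 0.0737256 m
Layer 3: 1.801×10⁻⁴ × 850 × 0.76 = 0.1163446 m
Layer 4: 1100 × 1.108×10⁻⁴ × 0.52 = 0.0633776 m
Δh = 0.055944 + 0.0737256 + 0.1163446 + 0.0633776 = 0.3093918 m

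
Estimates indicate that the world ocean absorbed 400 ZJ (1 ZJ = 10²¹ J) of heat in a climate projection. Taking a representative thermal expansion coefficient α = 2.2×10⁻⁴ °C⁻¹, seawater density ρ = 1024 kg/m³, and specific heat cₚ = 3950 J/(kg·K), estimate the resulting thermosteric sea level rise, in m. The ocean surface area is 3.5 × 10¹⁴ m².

0.062 m

Per unit area: Q = 400×10²¹ / (3.5×10¹⁴) ≈ 1.143×10⁹ J/m²
Δh = αQ/(ρcₚ) = 2.2×10⁻⁴ × 1.143×10⁹ / (1024 × 3950) ≈ 0.062169 m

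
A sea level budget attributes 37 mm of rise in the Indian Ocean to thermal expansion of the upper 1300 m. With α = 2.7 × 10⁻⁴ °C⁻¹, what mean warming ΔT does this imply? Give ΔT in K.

about 0.105 K

ΔT = Δh/(αH) = 0.037 / (2.7×10⁻⁴ × 1300) ≈ 0.1054 K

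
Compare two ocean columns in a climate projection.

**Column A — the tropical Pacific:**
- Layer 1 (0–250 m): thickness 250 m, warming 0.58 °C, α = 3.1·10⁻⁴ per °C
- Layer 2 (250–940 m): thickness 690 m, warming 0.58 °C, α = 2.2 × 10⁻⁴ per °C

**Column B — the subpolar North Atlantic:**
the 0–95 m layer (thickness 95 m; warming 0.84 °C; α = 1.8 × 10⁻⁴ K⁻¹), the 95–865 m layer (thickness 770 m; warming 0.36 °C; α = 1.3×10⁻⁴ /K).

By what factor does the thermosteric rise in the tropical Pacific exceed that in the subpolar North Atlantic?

A 0–250 m: 3.1×10⁻⁴ × 250 × 0.58 = 0.04495 m
A 2.2×10⁻⁴ × 690 × 0.58 = 0.088044 m
A total: 0.132994 m
B 95 × 0.84 × 1.8×10⁻⁴ = 0.014364 m
B Layer 2: 0.36 × 1.3×10⁻⁴ × 770 = 0.036036 m
B total: 0.05040 m
Ratio: 0.132994 / 0.05040 ≈ 2.639

≈ 2.64×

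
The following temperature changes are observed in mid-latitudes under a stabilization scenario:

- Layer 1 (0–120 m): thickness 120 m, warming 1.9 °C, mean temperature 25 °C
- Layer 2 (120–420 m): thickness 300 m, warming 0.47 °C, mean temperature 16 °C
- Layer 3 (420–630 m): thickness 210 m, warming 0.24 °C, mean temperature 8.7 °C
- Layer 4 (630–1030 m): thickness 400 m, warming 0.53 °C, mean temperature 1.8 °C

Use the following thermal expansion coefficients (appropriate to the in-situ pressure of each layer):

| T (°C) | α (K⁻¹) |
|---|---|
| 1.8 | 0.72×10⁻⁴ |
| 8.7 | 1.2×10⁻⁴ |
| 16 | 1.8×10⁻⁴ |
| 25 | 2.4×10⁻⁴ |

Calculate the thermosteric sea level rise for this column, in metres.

0.101 m of thermosteric rise

Layer 1 at 25 °C → α = 2.4×10⁻⁴ K⁻¹
Layer 2 at 16 °C → α = 1.8×10⁻⁴ K⁻¹
Layer 3 at 8.7 °C → α = 1.2×10⁻⁴ K⁻¹
Layer 4 at 1.8 °C → α = 0.72×10⁻⁴ K⁻¹
Layer 1: 2.4×10⁻⁴ × 120 × 1.9 = 0.05472 m
300 × 1.8×10⁻⁴ × 0.47 = 0.02538 m
Layer 3: 0.24 × 210 × 1.2×10⁻⁴ = 0.006048 m
0.53 × 400 × 0.72×10⁻⁴ = 0.015264 m
Δh = 0.05472 + 0.02538 + 0.006048 + 0.015264 = 0.101412 m ≈ 0.101 m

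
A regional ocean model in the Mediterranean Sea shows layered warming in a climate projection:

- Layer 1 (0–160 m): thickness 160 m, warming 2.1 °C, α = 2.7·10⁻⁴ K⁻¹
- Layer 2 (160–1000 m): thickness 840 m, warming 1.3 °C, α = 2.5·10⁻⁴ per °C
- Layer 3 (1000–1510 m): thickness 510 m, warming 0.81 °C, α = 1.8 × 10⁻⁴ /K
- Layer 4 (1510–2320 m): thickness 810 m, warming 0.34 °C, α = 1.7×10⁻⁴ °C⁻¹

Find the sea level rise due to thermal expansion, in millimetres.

Δh ≈ 485 mm

Layer 1: 2.7×10⁻⁴ × 2.1 × 160 = 0.09072 m
2.5×10⁻⁴ × 1.3 × 840 = 0.27300 m
1000–1510 m: 0.81 × 510 × 1.8×10⁻⁴ = 0.074358 m
Layer 4: 810 × 0.34 × 1.7×10⁻⁴ = 0.046818 m
Δh = 0.09072 + 0.27300 + 0.074358 + 0.046818 = 0.484896 m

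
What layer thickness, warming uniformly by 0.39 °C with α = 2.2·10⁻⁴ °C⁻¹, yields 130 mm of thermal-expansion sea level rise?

about 1500 m

H = Δh/(αΔT) = 0.13 / (2.2×10⁻⁴ × 0.39) ≈ 1515 m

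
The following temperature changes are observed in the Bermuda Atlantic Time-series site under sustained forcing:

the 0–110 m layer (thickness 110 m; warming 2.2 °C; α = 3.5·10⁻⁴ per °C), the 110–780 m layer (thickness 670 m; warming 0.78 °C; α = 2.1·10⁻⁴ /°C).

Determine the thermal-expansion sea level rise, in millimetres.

194 mm of thermosteric rise

Layer 1: 2.2 × 3.5×10⁻⁴ × 110 = 0.08470 m
Layer 2: 0.78 × 2.1×10⁻⁴ × 670 = 0.109746 m
Δh = 0.08470 + 0.109746 = 0.194446 m ≈ 194 mm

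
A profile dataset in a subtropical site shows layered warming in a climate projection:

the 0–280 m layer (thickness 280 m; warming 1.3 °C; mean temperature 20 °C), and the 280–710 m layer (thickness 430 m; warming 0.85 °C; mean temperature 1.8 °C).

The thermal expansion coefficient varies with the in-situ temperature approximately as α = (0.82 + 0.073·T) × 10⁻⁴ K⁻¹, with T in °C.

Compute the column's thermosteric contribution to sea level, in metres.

0.118 m of thermosteric rise

Layer 1: α = (0.82 + 0.073×20)×10⁻⁴ = 2.28×10⁻⁴ K⁻¹
Layer 2: α = (0.82 + 0.073×1.8)×10⁻⁴ = 0.9514×10⁻⁴ K⁻¹
Layer 1: 280 × 2.28×10⁻⁴ × 1.3 = 0.082992 m
280–710 m: 0.9514×10⁻⁴ × 0.85 × 430 = 0.03477367 m
Δh = 0.082992 + 0.03477367 = 0.11776567 m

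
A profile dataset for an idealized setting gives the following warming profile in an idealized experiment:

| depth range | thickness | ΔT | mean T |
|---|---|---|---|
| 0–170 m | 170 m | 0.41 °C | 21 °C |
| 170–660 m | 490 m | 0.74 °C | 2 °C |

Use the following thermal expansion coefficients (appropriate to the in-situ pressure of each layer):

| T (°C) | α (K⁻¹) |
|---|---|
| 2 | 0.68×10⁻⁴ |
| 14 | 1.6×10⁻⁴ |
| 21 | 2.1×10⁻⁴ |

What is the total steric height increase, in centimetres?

Layer 1 at 21 °C → α = 2.1×10⁻⁴ K⁻¹
Layer 2 at 2 °C → α = 0.68×10⁻⁴ K⁻¹
170 × 0.41 × 2.1×10⁻⁴ = 0.014637 m
Layer 2: 490 × 0.68×10⁻⁴ × 0.74 = 0.0246568 m
Δh = 0.014637 + 0.0246568 = 0.0392938 m

3.93 cm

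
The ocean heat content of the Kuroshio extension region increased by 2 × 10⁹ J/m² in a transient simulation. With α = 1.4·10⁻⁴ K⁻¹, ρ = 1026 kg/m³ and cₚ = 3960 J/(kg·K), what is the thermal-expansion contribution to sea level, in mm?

Δh = αQ/(ρcₚ) = 1.4×10⁻⁴ × 2×10⁹ / (1026 × 3960) ≈ 0.068915 m

about 69 mm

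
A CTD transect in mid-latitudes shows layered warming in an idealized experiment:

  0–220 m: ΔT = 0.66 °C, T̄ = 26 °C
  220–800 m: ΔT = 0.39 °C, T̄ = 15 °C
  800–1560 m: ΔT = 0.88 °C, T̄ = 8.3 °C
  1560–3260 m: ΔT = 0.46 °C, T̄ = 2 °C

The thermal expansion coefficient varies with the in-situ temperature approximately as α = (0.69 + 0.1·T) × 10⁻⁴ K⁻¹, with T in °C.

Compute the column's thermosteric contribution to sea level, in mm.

about 270 mm

Layer 1: α = (0.69 + 0.1×26)×10⁻⁴ = 3.29×10⁻⁴ K⁻¹
Layer 2: α = (0.69 + 0.1×15)×10⁻⁴ = 2.19×10⁻⁴ K⁻¹
Layer 3: α = (0.69 + 0.1×8.3)×10⁻⁴ = 1.52×10⁻⁴ K⁻¹
Layer 4: α = (0.69 + 0.1×2)×10⁻⁴ = 0.89×10⁻⁴ K⁻¹
3.29×10⁻⁴ × 220 × 0.66 = 0.0477708 m
580 × 0.39 × 2.19×10⁻⁴ = 0.0495378 m
760 × 1.52×10⁻⁴ × 0.88 = 0.1016576 m
Layer 4: 0.89×10⁻⁴ × 1700 × 0.46 = 0.069598 m
Δh = 0.0477708 + 0.0495378 + 0.1016576 + 0.069598 = 0.2685642 m ≈ 270 mm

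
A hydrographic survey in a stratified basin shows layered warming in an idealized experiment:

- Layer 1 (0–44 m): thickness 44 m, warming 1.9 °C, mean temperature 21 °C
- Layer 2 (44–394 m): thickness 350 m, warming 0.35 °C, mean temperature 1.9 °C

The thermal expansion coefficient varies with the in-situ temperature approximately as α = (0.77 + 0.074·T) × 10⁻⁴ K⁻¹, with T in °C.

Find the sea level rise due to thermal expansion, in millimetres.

Layer 1: α = (0.77 + 0.074×21)×10⁻⁴ = 2.324×10⁻⁴ K⁻¹
Layer 2: α = (0.77 + 0.074×1.9)×10⁻⁴ = 0.9106×10⁻⁴ K⁻¹
1.9 × 44 × 2.324×10⁻⁴ = 0.01942864 m
0.35 × 350 × 0.9106×10⁻⁴ = 0.01115485 m
Δh = 0.01942864 + 0.01115485 = 0.03058349 m ≈ 31 mm

Δh = 31 mm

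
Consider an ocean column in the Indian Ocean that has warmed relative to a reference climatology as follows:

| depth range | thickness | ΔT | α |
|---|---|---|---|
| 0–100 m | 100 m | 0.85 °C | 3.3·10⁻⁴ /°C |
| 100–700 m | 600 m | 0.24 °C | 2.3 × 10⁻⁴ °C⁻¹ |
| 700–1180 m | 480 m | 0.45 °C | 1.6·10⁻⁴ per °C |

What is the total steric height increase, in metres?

Layer 1: 3.3×10⁻⁴ × 0.85 × 100 = 0.02805 m
600 × 0.24 × 2.3×10⁻⁴ = 0.03312 m
700–1180 m: 1.6×10⁻⁴ × 0.45 × 480 = 0.03456 m
Δh = 0.02805 + 0.03312 + 0.03456 = 0.09573 m

Δh = 0.0957 m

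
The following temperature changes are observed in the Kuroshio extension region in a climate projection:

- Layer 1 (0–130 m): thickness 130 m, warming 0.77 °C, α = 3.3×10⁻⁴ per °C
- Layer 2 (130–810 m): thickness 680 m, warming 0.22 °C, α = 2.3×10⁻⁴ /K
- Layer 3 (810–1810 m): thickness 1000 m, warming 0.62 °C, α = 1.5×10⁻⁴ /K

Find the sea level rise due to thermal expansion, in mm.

3.3×10⁻⁴ × 130 × 0.77 = 0.033033 m
0.22 × 2.3×10⁻⁴ × 680 = 0.034408 m
1000 × 1.5×10⁻⁴ × 0.62 = 0.09300 m
Δh = 0.033033 + 0.034408 + 0.09300 = 0.160441 m

Δh ≈ 160 mm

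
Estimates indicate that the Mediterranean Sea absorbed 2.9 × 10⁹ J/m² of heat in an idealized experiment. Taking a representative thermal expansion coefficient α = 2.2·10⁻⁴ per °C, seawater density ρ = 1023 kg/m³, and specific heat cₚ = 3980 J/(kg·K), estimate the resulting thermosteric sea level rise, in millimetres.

Δh = αQ/(ρcₚ) = 2.2×10⁻⁴ × 2.9×10⁹ / (1023 × 3980) ≈ 0.15670 m

Δh = 157 mm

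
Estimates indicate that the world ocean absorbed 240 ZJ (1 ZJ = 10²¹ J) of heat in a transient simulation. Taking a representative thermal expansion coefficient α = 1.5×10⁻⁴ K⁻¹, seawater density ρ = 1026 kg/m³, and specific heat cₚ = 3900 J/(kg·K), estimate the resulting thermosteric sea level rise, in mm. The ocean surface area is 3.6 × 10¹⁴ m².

Per unit area: Q = 240×10²¹ / (3.6×10¹⁴) ≈ 6.667×10⁸ J/m²
Δh = αQ/(ρcₚ) = 1.5×10⁻⁴ × 6.667×10⁸ / (1026 × 3900) ≈ 0.024993 m

about 25 mm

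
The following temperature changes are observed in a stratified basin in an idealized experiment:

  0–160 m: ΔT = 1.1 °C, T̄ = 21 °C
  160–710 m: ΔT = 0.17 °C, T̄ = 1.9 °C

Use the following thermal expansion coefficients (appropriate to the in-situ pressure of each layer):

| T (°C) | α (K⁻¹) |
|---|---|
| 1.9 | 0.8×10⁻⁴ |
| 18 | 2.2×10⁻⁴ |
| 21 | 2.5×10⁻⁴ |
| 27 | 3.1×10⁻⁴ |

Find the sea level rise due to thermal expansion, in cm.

Layer 1 at 21 °C → α = 2.5×10⁻⁴ K⁻¹
Layer 2 at 1.9 °C → α = 0.8×10⁻⁴ K⁻¹
Layer 1: 2.5×10⁻⁴ × 160 × 1.1 = 0.04400 m
Layer 2: 550 × 0.8×10⁻⁴ × 0.17 = 0.00748 m
Δh = 0.04400 + 0.00748 = 0.05148 m

5.15 cm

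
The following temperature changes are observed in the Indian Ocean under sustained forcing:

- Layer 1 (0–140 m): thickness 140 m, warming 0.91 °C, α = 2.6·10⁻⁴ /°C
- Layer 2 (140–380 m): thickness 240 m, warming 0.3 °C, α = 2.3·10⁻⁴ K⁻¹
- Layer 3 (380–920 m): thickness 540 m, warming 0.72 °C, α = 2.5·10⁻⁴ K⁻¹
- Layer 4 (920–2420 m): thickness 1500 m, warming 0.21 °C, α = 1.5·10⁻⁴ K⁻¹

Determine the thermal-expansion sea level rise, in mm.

Layer 1: 2.6×10⁻⁴ × 140 × 0.91 = 0.033124 m
140–380 m: 2.3×10⁻⁴ × 0.3 × 240 = 0.01656 m
2.5×10⁻⁴ × 0.72 × 540 = 0.09720 m
Layer 4: 0.21 × 1.5×10⁻⁴ × 1500 = 0.04725 m
Δh = 0.033124 + 0.01656 + 0.09720 + 0.04725 = 0.194134 m ≈ 190 mm

about 190 mm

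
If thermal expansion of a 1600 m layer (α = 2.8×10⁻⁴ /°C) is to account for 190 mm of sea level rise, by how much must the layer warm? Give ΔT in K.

ΔT ≈ 0.424 K

ΔT = Δh/(αH) = 0.19 / (2.8×10⁻⁴ × 1600) ≈ 0.4241 K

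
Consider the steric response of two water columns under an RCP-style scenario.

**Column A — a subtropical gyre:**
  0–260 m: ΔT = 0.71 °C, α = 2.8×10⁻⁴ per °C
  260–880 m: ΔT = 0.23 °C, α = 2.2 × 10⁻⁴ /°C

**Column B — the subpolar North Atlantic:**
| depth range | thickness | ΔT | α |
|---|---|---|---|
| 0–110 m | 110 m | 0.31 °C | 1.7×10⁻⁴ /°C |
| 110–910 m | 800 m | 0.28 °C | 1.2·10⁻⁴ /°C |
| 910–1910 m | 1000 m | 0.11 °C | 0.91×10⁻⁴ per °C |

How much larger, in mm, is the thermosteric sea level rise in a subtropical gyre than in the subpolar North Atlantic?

A 0–260 m: 2.8×10⁻⁴ × 260 × 0.71 = 0.051688 m
A 260–880 m: 0.23 × 620 × 2.2×10⁻⁴ = 0.031372 m
A total: 0.08306 m
B 0.31 × 1.7×10⁻⁴ × 110 = 0.005797 m
B 800 × 1.2×10⁻⁴ × 0.28 = 0.02688 m
B 910–1910 m: 0.11 × 0.91×10⁻⁴ × 1000 = 0.01001 m
B total: 0.042687 m
Difference: 0.08306 − 0.042687 = 0.040373 m

40 mm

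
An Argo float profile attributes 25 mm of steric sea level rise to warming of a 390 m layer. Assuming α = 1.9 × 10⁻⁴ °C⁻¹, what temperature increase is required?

ΔT ≈ 0.337 °C

ΔT = Δh/(αH) = 0.025 / (1.9×10⁻⁴ × 390) ≈ 0.3374 °C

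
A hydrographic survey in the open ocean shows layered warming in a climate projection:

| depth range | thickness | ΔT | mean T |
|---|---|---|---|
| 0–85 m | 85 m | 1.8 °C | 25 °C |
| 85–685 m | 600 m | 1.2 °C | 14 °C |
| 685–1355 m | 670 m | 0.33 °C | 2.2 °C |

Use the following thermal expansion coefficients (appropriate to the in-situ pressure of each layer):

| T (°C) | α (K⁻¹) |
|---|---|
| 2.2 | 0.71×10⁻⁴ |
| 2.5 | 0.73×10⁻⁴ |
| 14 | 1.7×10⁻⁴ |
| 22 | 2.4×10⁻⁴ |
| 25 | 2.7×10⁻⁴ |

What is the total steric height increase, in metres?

0.18 m of thermosteric rise

Layer 1 at 25 °C → α = 2.7×10⁻⁴ K⁻¹
Layer 2 at 14 °C → α = 1.7×10⁻⁴ K⁻¹
Layer 3 at 2.2 °C → α = 0.71×10⁻⁴ K⁻¹
Layer 1: 2.7×10⁻⁴ × 1.8 × 85 = 0.04131 m
85–685 m: 1.7×10⁻⁴ × 600 × 1.2 = 0.12240 m
685–1355 m: 0.33 × 0.71×10⁻⁴ × 670 = 0.0156981 m
Δh = 0.04131 + 0.12240 + 0.0156981 = 0.1794081 m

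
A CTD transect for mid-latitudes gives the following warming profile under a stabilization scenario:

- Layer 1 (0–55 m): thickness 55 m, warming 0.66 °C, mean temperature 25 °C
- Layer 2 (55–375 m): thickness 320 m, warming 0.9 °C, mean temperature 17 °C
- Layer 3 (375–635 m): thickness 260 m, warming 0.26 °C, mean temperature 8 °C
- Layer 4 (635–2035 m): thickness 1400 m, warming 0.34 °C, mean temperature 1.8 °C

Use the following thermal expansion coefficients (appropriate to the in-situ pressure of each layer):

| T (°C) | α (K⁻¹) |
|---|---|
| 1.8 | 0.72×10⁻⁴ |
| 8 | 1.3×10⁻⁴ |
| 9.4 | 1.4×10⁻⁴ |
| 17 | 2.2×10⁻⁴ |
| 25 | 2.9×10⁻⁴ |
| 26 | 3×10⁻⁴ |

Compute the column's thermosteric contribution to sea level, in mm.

Δh = 120 mm

Layer 1 at 25 °C → α = 2.9×10⁻⁴ K⁻¹
Layer 2 at 17 °C → α = 2.2×10⁻⁴ K⁻¹
Layer 3 at 8 °C → α = 1.3×10⁻⁴ K⁻¹
Layer 4 at 1.8 °C → α = 0.72×10⁻⁴ K⁻¹
0.66 × 2.9×10⁻⁴ × 55 = 0.010527 m
Layer 2: 320 × 0.9 × 2.2×10⁻⁴ = 0.06336 m
Layer 3: 260 × 1.3×10⁻⁴ × 0.26 = 0.008788 m
635–2035 m: 1400 × 0.72×10⁻⁴ × 0.34 = 0.034272 m
Δh = 0.010527 + 0.06336 + 0.008788 + 0.034272 = 0.116947 m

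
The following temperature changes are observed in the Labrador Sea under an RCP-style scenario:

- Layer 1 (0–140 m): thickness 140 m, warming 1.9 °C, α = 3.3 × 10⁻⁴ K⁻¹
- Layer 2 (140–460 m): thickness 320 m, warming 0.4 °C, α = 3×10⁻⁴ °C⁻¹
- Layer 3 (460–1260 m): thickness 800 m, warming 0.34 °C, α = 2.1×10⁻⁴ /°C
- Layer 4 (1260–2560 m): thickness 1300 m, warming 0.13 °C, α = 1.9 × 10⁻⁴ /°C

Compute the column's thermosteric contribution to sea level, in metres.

140 × 1.9 × 3.3×10⁻⁴ = 0.08778 m
0.4 × 3×10⁻⁴ × 320 = 0.03840 m
460–1260 m: 0.34 × 800 × 2.1×10⁻⁴ = 0.05712 m
1.9×10⁻⁴ × 1300 × 0.13 = 0.03211 m
Δh = 0.08778 + 0.03840 + 0.05712 + 0.03211 = 0.21541 m

about 0.215 m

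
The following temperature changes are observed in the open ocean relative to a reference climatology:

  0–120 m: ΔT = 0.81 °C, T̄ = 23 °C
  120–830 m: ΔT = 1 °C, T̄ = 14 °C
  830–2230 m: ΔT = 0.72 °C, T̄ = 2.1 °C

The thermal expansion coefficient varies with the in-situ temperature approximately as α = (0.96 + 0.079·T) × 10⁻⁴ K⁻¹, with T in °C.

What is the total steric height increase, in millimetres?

Layer 1: α = (0.96 + 0.079×23)×10⁻⁴ = 2.777×10⁻⁴ K⁻¹
Layer 2: α = (0.96 + 0.079×14)×10⁻⁴ = 2.066×10⁻⁴ K⁻¹
Layer 3: α = (0.96 + 0.079×2.1)×10⁻⁴ = 1.1259×10⁻⁴ K⁻¹
0–120 m: 0.81 × 2.777×10⁻⁴ × 120 = 0.02699244 m
Layer 2: 710 × 2.066×10⁻⁴ × 1 = 0.146686 m
830–2230 m: 0.72 × 1400 × 1.1259×10⁻⁴ = 0.11349072 m
Δh = 0.02699244 + 0.146686 + 0.11349072 = 0.28716916 m

290 mm of thermosteric rise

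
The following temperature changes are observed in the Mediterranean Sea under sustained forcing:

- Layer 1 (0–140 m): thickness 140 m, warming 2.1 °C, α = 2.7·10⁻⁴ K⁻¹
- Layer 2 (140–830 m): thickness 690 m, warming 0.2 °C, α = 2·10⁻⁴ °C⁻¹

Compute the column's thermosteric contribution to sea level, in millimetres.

0–140 m: 2.1 × 140 × 2.7×10⁻⁴ = 0.07938 m
690 × 0.2 × 2×10⁻⁴ = 0.02760 m
Δh = 0.07938 + 0.02760 = 0.10698 m

Δh ≈ 110 mm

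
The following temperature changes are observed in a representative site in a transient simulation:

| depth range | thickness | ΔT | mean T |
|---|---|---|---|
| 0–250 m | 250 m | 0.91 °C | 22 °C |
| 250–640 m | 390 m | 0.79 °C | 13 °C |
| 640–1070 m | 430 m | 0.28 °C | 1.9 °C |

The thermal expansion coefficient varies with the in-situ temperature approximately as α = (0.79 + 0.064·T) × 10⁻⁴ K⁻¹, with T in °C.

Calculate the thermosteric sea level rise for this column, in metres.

0.111 m of thermosteric rise

Layer 1: α = (0.79 + 0.064×22)×10⁻⁴ = 2.198×10⁻⁴ K⁻¹
Layer 2: α = (0.79 + 0.064×13)×10⁻⁴ = 1.622×10⁻⁴ K⁻¹
Layer 3: α = (0.79 + 0.064×1.9)×10⁻⁴ = 0.9116×10⁻⁴ K⁻¹
0–250 m: 250 × 2.198×10⁻⁴ × 0.91 = 0.0500045 m
Layer 2: 1.622×10⁻⁴ × 0.79 × 390 = 0.04997382 m
640–1070 m: 0.28 × 0.9116×10⁻⁴ × 430 = 0.010975664 m
Δh = 0.0500045 + 0.04997382 + 0.010975664 = 0.110953984 m ≈ 0.111 m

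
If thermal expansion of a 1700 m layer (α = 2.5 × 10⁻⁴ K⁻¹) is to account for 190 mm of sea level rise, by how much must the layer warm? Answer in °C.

0.447 °C

ΔT = Δh/(αH) = 0.19 / (2.5×10⁻⁴ × 1700) ≈ 0.4471 °C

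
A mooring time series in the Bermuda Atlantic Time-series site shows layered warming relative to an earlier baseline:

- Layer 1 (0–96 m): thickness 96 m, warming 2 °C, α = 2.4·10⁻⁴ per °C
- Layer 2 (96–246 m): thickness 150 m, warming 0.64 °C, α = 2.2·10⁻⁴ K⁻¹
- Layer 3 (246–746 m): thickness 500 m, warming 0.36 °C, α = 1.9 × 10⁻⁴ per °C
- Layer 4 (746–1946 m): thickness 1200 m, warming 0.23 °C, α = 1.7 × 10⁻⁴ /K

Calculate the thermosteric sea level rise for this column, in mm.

0–96 m: 2.4×10⁻⁴ × 96 × 2 = 0.04608 m
96–246 m: 150 × 0.64 × 2.2×10⁻⁴ = 0.02112 m
Layer 3: 0.36 × 500 × 1.9×10⁻⁴ = 0.03420 m
Layer 4: 1200 × 0.23 × 1.7×10⁻⁴ = 0.04692 m
Δh = 0.04608 + 0.02112 + 0.03420 + 0.04692 = 0.14832 m

about 148 mm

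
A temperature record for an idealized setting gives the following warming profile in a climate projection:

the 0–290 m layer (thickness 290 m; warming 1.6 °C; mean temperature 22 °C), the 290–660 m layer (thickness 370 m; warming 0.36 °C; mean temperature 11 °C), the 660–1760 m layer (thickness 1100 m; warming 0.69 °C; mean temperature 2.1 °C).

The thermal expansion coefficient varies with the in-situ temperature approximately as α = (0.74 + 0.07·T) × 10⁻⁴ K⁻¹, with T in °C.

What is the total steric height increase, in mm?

193 mm of thermosteric rise

Layer 1: α = (0.74 + 0.07×22)×10⁻⁴ = 2.28×10⁻⁴ K⁻¹
Layer 2: α = (0.74 + 0.07×11)×10⁻⁴ = 1.51×10⁻⁴ K⁻¹
Layer 3: α = (0.74 + 0.07×2.1)×10⁻⁴ = 0.887×10⁻⁴ K⁻¹
Layer 1: 1.6 × 290 × 2.28×10⁻⁴ = 0.105792 m
370 × 0.36 × 1.51×10⁻⁴ = 0.0201132 m
Layer 3: 0.887×10⁻⁴ × 1100 × 0.69 = 0.0673233 m
Δh = 0.105792 + 0.0201132 + 0.0673233 = 0.1932285 m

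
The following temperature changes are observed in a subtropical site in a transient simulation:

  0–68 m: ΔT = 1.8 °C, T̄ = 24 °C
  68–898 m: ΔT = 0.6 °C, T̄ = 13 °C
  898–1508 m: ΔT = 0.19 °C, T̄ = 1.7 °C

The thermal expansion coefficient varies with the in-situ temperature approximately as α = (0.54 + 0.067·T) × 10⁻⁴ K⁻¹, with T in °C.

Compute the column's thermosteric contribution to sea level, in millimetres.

Layer 1: α = (0.54 + 0.067×24)×10⁻⁴ = 2.148×10⁻⁴ K⁻¹
Layer 2: α = (0.54 + 0.067×13)×10⁻⁴ = 1.411×10⁻⁴ K⁻¹
Layer 3: α = (0.54 + 0.067×1.7)×10⁻⁴ = 0.6539×10⁻⁴ K⁻¹
0–68 m: 1.8 × 2.148×10⁻⁴ × 68 = 0.02629152 m
68–898 m: 830 × 1.411×10⁻⁴ × 0.6 = 0.0702678 m
898–1508 m: 0.19 × 0.6539×10⁻⁴ × 610 = 0.007578701 m
Δh = 0.02629152 + 0.0702678 + 0.007578701 = 0.104138021 m ≈ 100 mm

Δh = 100 mm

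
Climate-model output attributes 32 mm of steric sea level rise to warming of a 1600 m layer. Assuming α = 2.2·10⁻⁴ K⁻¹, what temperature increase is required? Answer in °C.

ΔT = Δh/(αH) = 0.032 / (2.2×10⁻⁴ × 1600) ≈ 0.09091 °C

0.091 °C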